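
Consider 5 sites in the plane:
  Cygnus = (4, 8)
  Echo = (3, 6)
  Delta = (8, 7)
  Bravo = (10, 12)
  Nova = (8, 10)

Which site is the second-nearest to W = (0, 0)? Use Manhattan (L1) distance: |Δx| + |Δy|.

d(W, Cygnus) = |0−4| + |0−8| = 4 + 8 = 12
d(W, Echo) = |0−3| + |0−6| = 3 + 6 = 9
d(W, Delta) = |0−8| + |0−7| = 8 + 7 = 15
d(W, Bravo) = |0−10| + |0−12| = 10 + 12 = 22
d(W, Nova) = |0−8| + |0−10| = 8 + 10 = 18
Sorted ascending: Echo, Cygnus, Delta, … — the second-nearest is Cygnus.

Cygnus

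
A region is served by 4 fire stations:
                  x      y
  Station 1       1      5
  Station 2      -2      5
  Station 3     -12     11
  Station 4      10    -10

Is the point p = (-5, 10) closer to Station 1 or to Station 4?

Station 1

Compare squared distances:
d²(p, Station 1) = (-5−1)² + (10−5)² = 36 + 25 = 61
d²(p, Station 4) = (-5−10)² + (10−(-10))² = 225 + 400 = 625
61 < 625, so Station 1 is closer.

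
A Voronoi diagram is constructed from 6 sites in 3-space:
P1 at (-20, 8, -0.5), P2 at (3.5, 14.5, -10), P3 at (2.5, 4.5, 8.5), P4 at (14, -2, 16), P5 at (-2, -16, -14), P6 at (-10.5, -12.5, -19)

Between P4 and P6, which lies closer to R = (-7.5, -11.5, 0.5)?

P6

Compare squared distances:
|RP4|² = (-7.5−14)² + (-11.5−(-2))² + (0.5−16)² = 462.25 + 90.25 + 240.25 = 792.75
|RP6|² = (-7.5−(-10.5))² + (-11.5−(-12.5))² + (0.5−(-19))² = 9 + 1 + 380.25 = 390.25
792.75 > 390.25, so P6 is closer.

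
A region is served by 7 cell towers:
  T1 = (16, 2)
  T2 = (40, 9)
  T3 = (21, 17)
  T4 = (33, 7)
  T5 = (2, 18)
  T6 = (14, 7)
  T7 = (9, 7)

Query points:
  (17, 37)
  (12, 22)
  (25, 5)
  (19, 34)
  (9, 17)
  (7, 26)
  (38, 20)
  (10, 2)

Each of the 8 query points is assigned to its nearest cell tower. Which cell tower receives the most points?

(17, 37) — d² to each: T1:1226, T2:1313, T3:416, T4:1156, T5:586, T6:909, T7:964 → nearest is T3
(12, 22) — d² to each: T1:416, T2:953, T3:106, T4:666, T5:116, T6:229, T7:234 → nearest is T3
(25, 5) — d² to each: T1:90, T2:241, T3:160, T4:68, T5:698, T6:125, T7:260 → nearest is T4
(19, 34) — d² to each: T1:1033, T2:1066, T3:293, T4:925, T5:545, T6:754, T7:829 → nearest is T3
(9, 17) — d² to each: T1:274, T2:1025, T3:144, T4:676, T5:50, T6:125, T7:100 → nearest is T5
(7, 26) — d² to each: T1:657, T2:1378, T3:277, T4:1037, T5:89, T6:410, T7:365 → nearest is T5
(38, 20) — d² to each: T1:808, T2:125, T3:298, T4:194, T5:1300, T6:745, T7:1010 → nearest is T2
(10, 2) — d² to each: T1:36, T2:949, T3:346, T4:554, T5:320, T6:41, T7:26 → nearest is T7
Tally — T2:1, T3:3, T4:1, T5:2, T7:1. T3 captures the most (3).

T3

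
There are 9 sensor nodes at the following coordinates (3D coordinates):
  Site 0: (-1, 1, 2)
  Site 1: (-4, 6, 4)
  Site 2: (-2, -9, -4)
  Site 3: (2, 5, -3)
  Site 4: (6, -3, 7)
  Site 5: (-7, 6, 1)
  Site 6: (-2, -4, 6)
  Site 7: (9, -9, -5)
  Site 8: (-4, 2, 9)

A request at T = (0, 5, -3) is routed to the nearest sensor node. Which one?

Since √ is increasing, it suffices to compare squared distances:
d²(T, Site 0) = (0−(-1))² + (5−1)² + (-3−2)² = 1 + 16 + 25 = 42
d²(T, Site 1) = (0−(-4))² + (5−6)² + (-3−4)² = 16 + 1 + 49 = 66
d²(T, Site 2) = (0−(-2))² + (5−(-9))² + (-3−(-4))² = 4 + 196 + 1 = 201
d²(T, Site 3) = (0−2)² + (5−5)² + (-3−(-3))² = 4 + 0 + 0 = 4
d²(T, Site 4) = (0−6)² + (5−(-3))² + (-3−7)² = 36 + 64 + 100 = 200
d²(T, Site 5) = (0−(-7))² + (5−6)² + (-3−1)² = 49 + 1 + 16 = 66
d²(T, Site 6) = (0−(-2))² + (5−(-4))² + (-3−6)² = 4 + 81 + 81 = 166
d²(T, Site 7) = (0−9)² + (5−(-9))² + (-3−(-5))² = 81 + 196 + 4 = 281
d²(T, Site 8) = (0−(-4))² + (5−2)² + (-3−9)² = 16 + 9 + 144 = 169
The smallest is to Site 3, so T lies in the Voronoi region of Site 3.

Site 3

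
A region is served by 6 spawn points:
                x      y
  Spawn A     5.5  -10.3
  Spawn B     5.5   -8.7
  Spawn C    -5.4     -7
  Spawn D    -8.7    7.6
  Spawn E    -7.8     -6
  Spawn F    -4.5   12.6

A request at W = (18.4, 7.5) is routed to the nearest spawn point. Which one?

Spawn B

Compare squared distances (the ordering matches that of the actual distances):
d²(W, Spawn A) = (18.4−5.5)² + (7.5−(-10.3))² = 166.41 + 316.84 = 483.25
d²(W, Spawn B) = (18.4−5.5)² + (7.5−(-8.7))² = 166.41 + 262.44 = 428.85
d²(W, Spawn C) = (18.4−(-5.4))² + (7.5−(-7))² = 566.44 + 210.25 = 776.69
d²(W, Spawn D) = (18.4−(-8.7))² + (7.5−7.6)² = 734.41 + 0.01 = 734.42
d²(W, Spawn E) = (18.4−(-7.8))² + (7.5−(-6))² = 686.44 + 182.25 = 868.69
d²(W, Spawn F) = (18.4−(-4.5))² + (7.5−12.6)² = 524.41 + 26.01 = 550.42
The smallest is to Spawn B, so W lies in the Voronoi region of Spawn B.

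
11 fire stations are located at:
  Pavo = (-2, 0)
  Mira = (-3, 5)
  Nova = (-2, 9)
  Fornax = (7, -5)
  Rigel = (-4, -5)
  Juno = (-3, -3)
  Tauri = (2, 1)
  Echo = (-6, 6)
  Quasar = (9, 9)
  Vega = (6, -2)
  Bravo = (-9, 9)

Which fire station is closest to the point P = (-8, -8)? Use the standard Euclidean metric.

Since √ is increasing, it suffices to compare squared distances:
d²(P, Pavo) = (-8−(-2))² + (-8−0)² = 36 + 64 = 100
d²(P, Mira) = (-8−(-3))² + (-8−5)² = 25 + 169 = 194
d²(P, Nova) = (-8−(-2))² + (-8−9)² = 36 + 289 = 325
d²(P, Fornax) = (-8−7)² + (-8−(-5))² = 225 + 9 = 234
d²(P, Rigel) = (-8−(-4))² + (-8−(-5))² = 16 + 9 = 25
d²(P, Juno) = (-8−(-3))² + (-8−(-3))² = 25 + 25 = 50
d²(P, Tauri) = (-8−2)² + (-8−1)² = 100 + 81 = 181
d²(P, Echo) = (-8−(-6))² + (-8−6)² = 4 + 196 = 200
d²(P, Quasar) = (-8−9)² + (-8−9)² = 289 + 289 = 578
d²(P, Vega) = (-8−6)² + (-8−(-2))² = 196 + 36 = 232
d²(P, Bravo) = (-8−(-9))² + (-8−9)² = 1 + 289 = 290
Minimum is at Rigel.

Rigel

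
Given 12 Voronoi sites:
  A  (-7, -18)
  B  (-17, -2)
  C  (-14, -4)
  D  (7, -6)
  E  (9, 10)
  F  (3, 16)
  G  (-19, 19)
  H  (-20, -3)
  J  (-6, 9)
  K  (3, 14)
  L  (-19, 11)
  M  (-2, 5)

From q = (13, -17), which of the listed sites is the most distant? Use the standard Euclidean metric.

Compare squared distances (the ordering matches that of the actual distances):
|qA|² = 400 + 1 = 401
|qB|² = 900 + 225 = 1125
|qC|² = 729 + 169 = 898
|qD|² = 36 + 121 = 157
|qE|² = 16 + 729 = 745
|qF|² = 100 + 1089 = 1189
|qG|² = 1024 + 1296 = 2320
|qH|² = 1089 + 196 = 1285
|qJ|² = 361 + 676 = 1037
|qK|² = 100 + 961 = 1061
|qL|² = 1024 + 784 = 1808
|qM|² = 225 + 484 = 709
The largest is to G.

G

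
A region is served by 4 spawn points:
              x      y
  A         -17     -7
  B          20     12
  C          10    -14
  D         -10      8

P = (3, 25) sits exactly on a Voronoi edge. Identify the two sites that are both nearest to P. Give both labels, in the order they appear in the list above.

Squared distances from P to each site:
|PA|² = (3−(-17))² + (25−(-7))² = 400 + 1024 = 1424
|PB|² = (3−20)² + (25−12)² = 289 + 169 = 458
|PC|² = (3−10)² + (25−(-14))² = 49 + 1521 = 1570
|PD|² = (3−(-10))² + (25−8)² = 169 + 289 = 458
P is equidistant from B and D (both at squared distance 458), and every other site is strictly farther — so P lies on the B–D Voronoi edge.

B and D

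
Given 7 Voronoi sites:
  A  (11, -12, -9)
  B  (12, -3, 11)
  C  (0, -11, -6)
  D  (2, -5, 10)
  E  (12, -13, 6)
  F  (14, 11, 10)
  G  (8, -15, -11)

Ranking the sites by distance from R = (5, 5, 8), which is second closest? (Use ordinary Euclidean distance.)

Squared Euclidean distances:
|RA|² = (5−11)² + (5−(-12))² + (8−(-9))² = 36 + 289 + 289 = 614
|RB|² = (5−12)² + (5−(-3))² + (8−11)² = 49 + 64 + 9 = 122
|RC|² = (5−0)² + (5−(-11))² + (8−(-6))² = 25 + 256 + 196 = 477
|RD|² = (5−2)² + (5−(-5))² + (8−10)² = 9 + 100 + 4 = 113
|RE|² = (5−12)² + (5−(-13))² + (8−6)² = 49 + 324 + 4 = 377
|RF|² = (5−14)² + (5−11)² + (8−10)² = 81 + 36 + 4 = 121
|RG|² = (5−8)² + (5−(-15))² + (8−(-11))² = 9 + 400 + 361 = 770
Sorted ascending: D, F, B, … — the second-nearest is F.

F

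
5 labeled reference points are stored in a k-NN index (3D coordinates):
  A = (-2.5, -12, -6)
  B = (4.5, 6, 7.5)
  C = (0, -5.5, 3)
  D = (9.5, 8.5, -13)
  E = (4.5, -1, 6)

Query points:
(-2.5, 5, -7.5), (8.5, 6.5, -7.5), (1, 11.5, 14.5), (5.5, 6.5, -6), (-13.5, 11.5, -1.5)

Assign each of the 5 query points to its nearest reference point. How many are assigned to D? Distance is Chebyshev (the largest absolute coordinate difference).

(-2.5, 5, -7.5) — d to each: A:17, B:15, C:10.5, D:12, E:13.5 → nearest is C
(8.5, 6.5, -7.5) — d to each: A:18.5, B:15, C:12, D:5.5, E:13.5 → nearest is D
(1, 11.5, 14.5) — d to each: A:23.5, B:7, C:17, D:27.5, E:12.5 → nearest is B
(5.5, 6.5, -6) — d to each: A:18.5, B:13.5, C:12, D:7, E:12 → nearest is D
(-13.5, 11.5, -1.5) — d to each: A:23.5, B:18, C:17, D:23, E:18 → nearest is C
2 of the 5 points have D as nearest.

2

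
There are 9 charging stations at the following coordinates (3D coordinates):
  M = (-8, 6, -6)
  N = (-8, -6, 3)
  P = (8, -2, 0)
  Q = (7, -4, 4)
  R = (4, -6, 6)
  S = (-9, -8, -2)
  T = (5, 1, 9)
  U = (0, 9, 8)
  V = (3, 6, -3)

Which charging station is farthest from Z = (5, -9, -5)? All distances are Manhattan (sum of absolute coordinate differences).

d(Z,M) = 13 + 15 + 1 = 29
d(Z,N) = 13 + 3 + 8 = 24
d(Z,P) = 3 + 7 + 5 = 15
d(Z,Q) = 2 + 5 + 9 = 16
d(Z,R) = 1 + 3 + 11 = 15
d(Z,S) = 14 + 1 + 3 = 18
d(Z,T) = 0 + 10 + 14 = 24
d(Z,U) = 5 + 18 + 13 = 36
d(Z,V) = 2 + 15 + 2 = 19
The largest is to U.

U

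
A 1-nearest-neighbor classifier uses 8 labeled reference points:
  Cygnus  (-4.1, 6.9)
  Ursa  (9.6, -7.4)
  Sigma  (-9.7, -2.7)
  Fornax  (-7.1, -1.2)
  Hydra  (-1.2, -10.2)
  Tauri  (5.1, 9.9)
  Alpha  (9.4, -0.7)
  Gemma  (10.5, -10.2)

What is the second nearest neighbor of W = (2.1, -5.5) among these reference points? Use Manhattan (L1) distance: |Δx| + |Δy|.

Ursa

d(W, Cygnus) = 6.2 + 12.4 = 18.6
d(W, Ursa) = 7.5 + 1.9 = 9.4
d(W, Sigma) = 11.8 + 2.8 = 14.6
d(W, Fornax) = 9.2 + 4.3 = 13.5
d(W, Hydra) = 3.3 + 4.7 = 8
d(W, Tauri) = 3 + 15.4 = 18.4
d(W, Alpha) = 7.3 + 4.8 = 12.1
d(W, Gemma) = 8.4 + 4.7 = 13.1
Sorted ascending: Hydra, Ursa, Alpha, … — the second-nearest is Ursa.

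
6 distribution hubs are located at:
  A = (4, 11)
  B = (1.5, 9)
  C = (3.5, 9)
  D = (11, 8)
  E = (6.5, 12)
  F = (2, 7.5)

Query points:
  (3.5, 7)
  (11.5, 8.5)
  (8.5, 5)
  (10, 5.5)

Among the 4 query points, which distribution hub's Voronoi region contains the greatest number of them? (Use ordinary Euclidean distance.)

(3.5, 7) — d² to each: A:16.25, B:8, C:4, D:57.25, E:34, F:2.5 → nearest is F
(11.5, 8.5) — d² to each: A:62.5, B:100.25, C:64.25, D:0.5, E:37.25, F:91.25 → nearest is D
(8.5, 5) — d² to each: A:56.25, B:65, C:41, D:15.25, E:53, F:48.5 → nearest is D
(10, 5.5) — d² to each: A:66.25, B:84.5, C:54.5, D:7.25, E:54.5, F:68 → nearest is D
Tally — D:3, F:1. D captures the most (3).

D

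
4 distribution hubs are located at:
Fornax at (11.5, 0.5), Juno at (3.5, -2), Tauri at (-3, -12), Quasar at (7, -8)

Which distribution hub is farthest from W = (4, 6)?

Since √ is increasing, it suffices to compare squared distances:
d²(W, Fornax) = (4−11.5)² + (6−0.5)² = 56.25 + 30.25 = 86.5
d²(W, Juno) = (4−3.5)² + (6−(-2))² = 0.25 + 64 = 64.25
d²(W, Tauri) = (4−(-3))² + (6−(-12))² = 49 + 324 = 373
d²(W, Quasar) = (4−7)² + (6−(-8))² = 9 + 196 = 205
The largest is to Tauri.

Tauri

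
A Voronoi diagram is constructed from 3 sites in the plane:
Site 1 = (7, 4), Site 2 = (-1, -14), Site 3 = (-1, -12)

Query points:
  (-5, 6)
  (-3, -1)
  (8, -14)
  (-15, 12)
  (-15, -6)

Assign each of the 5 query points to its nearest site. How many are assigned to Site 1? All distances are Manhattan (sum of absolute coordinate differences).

2

(-5, 6) — d to each: Site 1:14, Site 2:24, Site 3:22 → nearest is Site 1
(-3, -1) — d to each: Site 1:15, Site 2:15, Site 3:13 → nearest is Site 3
(8, -14) — d to each: Site 1:19, Site 2:9, Site 3:11 → nearest is Site 2
(-15, 12) — d to each: Site 1:30, Site 2:40, Site 3:38 → nearest is Site 1
(-15, -6) — d to each: Site 1:32, Site 2:22, Site 3:20 → nearest is Site 3
2 of the 5 points have Site 1 as nearest.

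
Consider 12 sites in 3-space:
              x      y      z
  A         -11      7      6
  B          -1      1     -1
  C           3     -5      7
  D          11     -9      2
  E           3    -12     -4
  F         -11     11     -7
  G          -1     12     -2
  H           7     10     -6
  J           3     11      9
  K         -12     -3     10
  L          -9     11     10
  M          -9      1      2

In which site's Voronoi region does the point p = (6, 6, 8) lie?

J

Compare squared distances (the ordering matches that of the actual distances):
|pA|² = 289 + 1 + 4 = 294
|pB|² = 49 + 25 + 81 = 155
|pC|² = 9 + 121 + 1 = 131
|pD|² = 25 + 225 + 36 = 286
|pE|² = 9 + 324 + 144 = 477
|pF|² = 289 + 25 + 225 = 539
|pG|² = 49 + 36 + 100 = 185
|pH|² = 1 + 16 + 196 = 213
|pJ|² = 9 + 25 + 1 = 35
|pK|² = 324 + 81 + 4 = 409
|pL|² = 225 + 25 + 4 = 254
|pM|² = 225 + 25 + 36 = 286
J is nearest.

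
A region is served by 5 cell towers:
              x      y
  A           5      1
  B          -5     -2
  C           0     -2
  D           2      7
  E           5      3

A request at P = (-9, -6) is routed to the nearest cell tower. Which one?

Compare squared distances (the ordering matches that of the actual distances):
|PA|² = (-9−5)² + (-6−1)² = 196 + 49 = 245
|PB|² = (-9−(-5))² + (-6−(-2))² = 16 + 16 = 32
|PC|² = (-9−0)² + (-6−(-2))² = 81 + 16 = 97
|PD|² = (-9−2)² + (-6−7)² = 121 + 169 = 290
|PE|² = (-9−5)² + (-6−3)² = 196 + 81 = 277
The smallest is to B, so P lies in the Voronoi region of B.

B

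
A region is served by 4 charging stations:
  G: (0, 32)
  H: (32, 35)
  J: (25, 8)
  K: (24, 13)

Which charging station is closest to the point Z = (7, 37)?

G

Compare squared distances (the ordering matches that of the actual distances):
|ZG|² = 49 + 25 = 74
|ZH|² = 625 + 4 = 629
|ZJ|² = 324 + 841 = 1165
|ZK|² = 289 + 576 = 865
Minimum is at G.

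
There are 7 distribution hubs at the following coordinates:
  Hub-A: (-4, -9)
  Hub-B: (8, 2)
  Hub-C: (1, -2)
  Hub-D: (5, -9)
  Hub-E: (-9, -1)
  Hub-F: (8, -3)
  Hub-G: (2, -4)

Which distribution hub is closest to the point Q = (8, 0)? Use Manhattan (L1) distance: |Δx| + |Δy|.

d(Q, Hub-A) = |8−(-4)| + |0−(-9)| = 12 + 9 = 21
d(Q, Hub-B) = |8−8| + |0−2| = 0 + 2 = 2
d(Q, Hub-C) = |8−1| + |0−(-2)| = 7 + 2 = 9
d(Q, Hub-D) = |8−5| + |0−(-9)| = 3 + 9 = 12
d(Q, Hub-E) = |8−(-9)| + |0−(-1)| = 17 + 1 = 18
d(Q, Hub-F) = |8−8| + |0−(-3)| = 0 + 3 = 3
d(Q, Hub-G) = |8−2| + |0−(-4)| = 6 + 4 = 10
Hub-B is nearest.

Hub-B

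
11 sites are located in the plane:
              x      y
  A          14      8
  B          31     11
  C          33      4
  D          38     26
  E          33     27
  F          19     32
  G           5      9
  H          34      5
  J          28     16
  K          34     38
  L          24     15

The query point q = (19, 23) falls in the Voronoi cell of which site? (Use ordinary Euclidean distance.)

F

Compare squared distances (the ordering matches that of the actual distances):
|qA|² = 25 + 225 = 250
|qB|² = 144 + 144 = 288
|qC|² = 196 + 361 = 557
|qD|² = 361 + 9 = 370
|qE|² = 196 + 16 = 212
|qF|² = 0 + 81 = 81
|qG|² = 196 + 196 = 392
|qH|² = 225 + 324 = 549
|qJ|² = 81 + 49 = 130
|qK|² = 225 + 225 = 450
|qL|² = 25 + 64 = 89
The smallest is to F, so q lies in the Voronoi region of F.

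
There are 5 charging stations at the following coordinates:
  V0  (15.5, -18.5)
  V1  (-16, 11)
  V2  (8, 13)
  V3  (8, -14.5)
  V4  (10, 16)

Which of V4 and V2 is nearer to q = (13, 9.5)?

V2

Compare squared distances:
|qV4|² = (13−10)² + (9.5−16)² = 9 + 42.25 = 51.25
|qV2|² = (13−8)² + (9.5−13)² = 25 + 12.25 = 37.25
51.25 > 37.25, so V2 is closer.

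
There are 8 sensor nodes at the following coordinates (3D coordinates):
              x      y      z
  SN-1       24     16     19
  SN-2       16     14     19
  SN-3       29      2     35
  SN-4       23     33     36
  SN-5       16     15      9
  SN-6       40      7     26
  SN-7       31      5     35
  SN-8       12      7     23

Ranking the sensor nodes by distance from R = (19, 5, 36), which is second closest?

Compare squared distances (the ordering matches that of the actual distances):
d²(R, SN-1) = (19−24)² + (5−16)² + (36−19)² = 25 + 121 + 289 = 435
d²(R, SN-2) = (19−16)² + (5−14)² + (36−19)² = 9 + 81 + 289 = 379
d²(R, SN-3) = (19−29)² + (5−2)² + (36−35)² = 100 + 9 + 1 = 110
d²(R, SN-4) = (19−23)² + (5−33)² + (36−36)² = 16 + 784 + 0 = 800
d²(R, SN-5) = (19−16)² + (5−15)² + (36−9)² = 9 + 100 + 729 = 838
d²(R, SN-6) = (19−40)² + (5−7)² + (36−26)² = 441 + 4 + 100 = 545
d²(R, SN-7) = (19−31)² + (5−5)² + (36−35)² = 144 + 0 + 1 = 145
d²(R, SN-8) = (19−12)² + (5−7)² + (36−23)² = 49 + 4 + 169 = 222
Sorted ascending: SN-3, SN-7, SN-8, … — the second-nearest is SN-7.

SN-7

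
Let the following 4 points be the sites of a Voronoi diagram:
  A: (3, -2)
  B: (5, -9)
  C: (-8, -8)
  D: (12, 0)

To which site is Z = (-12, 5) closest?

C

Squared Euclidean distances:
|ZA|² = (-12−3)² + (5−(-2))² = 225 + 49 = 274
|ZB|² = (-12−5)² + (5−(-9))² = 289 + 196 = 485
|ZC|² = (-12−(-8))² + (5−(-8))² = 16 + 169 = 185
|ZD|² = (-12−12)² + (5−0)² = 576 + 25 = 601
Minimum is at C.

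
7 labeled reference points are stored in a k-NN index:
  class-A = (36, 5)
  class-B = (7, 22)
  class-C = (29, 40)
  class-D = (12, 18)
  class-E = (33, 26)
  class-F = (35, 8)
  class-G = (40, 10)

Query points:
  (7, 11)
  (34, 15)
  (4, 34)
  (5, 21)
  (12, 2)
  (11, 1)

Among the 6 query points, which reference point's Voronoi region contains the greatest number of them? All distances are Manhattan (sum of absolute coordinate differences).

(7, 11) — d to each: class-A:35, class-B:11, class-C:51, class-D:12, class-E:41, class-F:31, class-G:34 → nearest is class-B
(34, 15) — d to each: class-A:12, class-B:34, class-C:30, class-D:25, class-E:12, class-F:8, class-G:11 → nearest is class-F
(4, 34) — d to each: class-A:61, class-B:15, class-C:31, class-D:24, class-E:37, class-F:57, class-G:60 → nearest is class-B
(5, 21) — d to each: class-A:47, class-B:3, class-C:43, class-D:10, class-E:33, class-F:43, class-G:46 → nearest is class-B
(12, 2) — d to each: class-A:27, class-B:25, class-C:55, class-D:16, class-E:45, class-F:29, class-G:36 → nearest is class-D
(11, 1) — d to each: class-A:29, class-B:25, class-C:57, class-D:18, class-E:47, class-F:31, class-G:38 → nearest is class-D
Tally — class-B:3, class-D:2, class-F:1. class-B captures the most (3).

class-B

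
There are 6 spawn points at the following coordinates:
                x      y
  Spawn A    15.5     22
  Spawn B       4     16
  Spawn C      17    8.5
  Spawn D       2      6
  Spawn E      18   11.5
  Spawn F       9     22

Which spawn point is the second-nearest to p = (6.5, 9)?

Spawn B

Compare squared distances (the ordering matches that of the actual distances):
d²(p, Spawn A) = (6.5−15.5)² + (9−22)² = 81 + 169 = 250
d²(p, Spawn B) = (6.5−4)² + (9−16)² = 6.25 + 49 = 55.25
d²(p, Spawn C) = (6.5−17)² + (9−8.5)² = 110.25 + 0.25 = 110.5
d²(p, Spawn D) = (6.5−2)² + (9−6)² = 20.25 + 9 = 29.25
d²(p, Spawn E) = (6.5−18)² + (9−11.5)² = 132.25 + 6.25 = 138.5
d²(p, Spawn F) = (6.5−9)² + (9−22)² = 6.25 + 169 = 175.25
Sorted ascending: Spawn D, Spawn B, Spawn C, … — the second-nearest is Spawn B.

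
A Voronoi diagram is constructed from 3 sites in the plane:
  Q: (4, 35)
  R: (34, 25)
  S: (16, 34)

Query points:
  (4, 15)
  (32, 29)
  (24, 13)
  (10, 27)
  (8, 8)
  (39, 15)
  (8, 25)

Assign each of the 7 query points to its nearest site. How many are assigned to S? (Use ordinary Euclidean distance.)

2

(4, 15) — d² to each: Q:400, R:1000, S:505 → nearest is Q
(32, 29) — d² to each: Q:820, R:20, S:281 → nearest is R
(24, 13) — d² to each: Q:884, R:244, S:505 → nearest is R
(10, 27) — d² to each: Q:100, R:580, S:85 → nearest is S
(8, 8) — d² to each: Q:745, R:965, S:740 → nearest is S
(39, 15) — d² to each: Q:1625, R:125, S:890 → nearest is R
(8, 25) — d² to each: Q:116, R:676, S:145 → nearest is Q
2 of the 7 points have S as nearest.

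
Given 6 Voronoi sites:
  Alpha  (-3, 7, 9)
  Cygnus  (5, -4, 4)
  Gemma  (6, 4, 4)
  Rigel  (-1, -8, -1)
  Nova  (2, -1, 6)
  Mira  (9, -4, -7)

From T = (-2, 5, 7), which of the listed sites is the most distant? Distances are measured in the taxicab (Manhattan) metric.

Mira

d(T, Alpha) = |-2−(-3)| + |5−7| + |7−9| = 1 + 2 + 2 = 5
d(T, Cygnus) = |-2−5| + |5−(-4)| + |7−4| = 7 + 9 + 3 = 19
d(T, Gemma) = |-2−6| + |5−4| + |7−4| = 8 + 1 + 3 = 12
d(T, Rigel) = |-2−(-1)| + |5−(-8)| + |7−(-1)| = 1 + 13 + 8 = 22
d(T, Nova) = |-2−2| + |5−(-1)| + |7−6| = 4 + 6 + 1 = 11
d(T, Mira) = |-2−9| + |5−(-4)| + |7−(-7)| = 11 + 9 + 14 = 34
The largest is to Mira.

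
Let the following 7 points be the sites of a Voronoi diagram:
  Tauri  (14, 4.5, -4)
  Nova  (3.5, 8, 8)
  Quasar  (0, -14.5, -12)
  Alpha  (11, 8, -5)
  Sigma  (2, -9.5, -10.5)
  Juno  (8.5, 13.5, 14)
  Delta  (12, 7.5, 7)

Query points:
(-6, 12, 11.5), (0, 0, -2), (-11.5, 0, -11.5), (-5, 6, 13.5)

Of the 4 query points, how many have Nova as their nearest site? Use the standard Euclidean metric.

2

(-6, 12, 11.5) — d² to each: Tauri:696.5, Nova:118.5, Quasar:1290.5, Alpha:577.25, Sigma:1010.25, Juno:218.75, Delta:364.5 → nearest is Nova
(0, 0, -2) — d² to each: Tauri:220.25, Nova:176.25, Quasar:310.25, Alpha:194, Sigma:166.5, Juno:510.5, Delta:281.25 → nearest is Sigma
(-11.5, 0, -11.5) — d² to each: Tauri:726.75, Nova:669.25, Quasar:342.75, Alpha:612.5, Sigma:273.5, Juno:1232.5, Delta:950.75 → nearest is Sigma
(-5, 6, 13.5) — d² to each: Tauri:669.5, Nova:106.5, Quasar:1095.5, Alpha:602.25, Sigma:865.25, Juno:238.75, Delta:333.5 → nearest is Nova
2 of the 4 points have Nova as nearest.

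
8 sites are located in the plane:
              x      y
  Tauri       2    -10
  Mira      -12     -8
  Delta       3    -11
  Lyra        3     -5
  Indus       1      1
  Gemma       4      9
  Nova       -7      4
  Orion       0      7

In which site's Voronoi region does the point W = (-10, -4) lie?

Mira

Since √ is increasing, it suffices to compare squared distances:
d²(W, Tauri) = (-10−2)² + (-4−(-10))² = 144 + 36 = 180
d²(W, Mira) = (-10−(-12))² + (-4−(-8))² = 4 + 16 = 20
d²(W, Delta) = (-10−3)² + (-4−(-11))² = 169 + 49 = 218
d²(W, Lyra) = (-10−3)² + (-4−(-5))² = 169 + 1 = 170
d²(W, Indus) = (-10−1)² + (-4−1)² = 121 + 25 = 146
d²(W, Gemma) = (-10−4)² + (-4−9)² = 196 + 169 = 365
d²(W, Nova) = (-10−(-7))² + (-4−4)² = 9 + 64 = 73
d²(W, Orion) = (-10−0)² + (-4−7)² = 100 + 121 = 221
The smallest is to Mira, so W lies in the Voronoi region of Mira.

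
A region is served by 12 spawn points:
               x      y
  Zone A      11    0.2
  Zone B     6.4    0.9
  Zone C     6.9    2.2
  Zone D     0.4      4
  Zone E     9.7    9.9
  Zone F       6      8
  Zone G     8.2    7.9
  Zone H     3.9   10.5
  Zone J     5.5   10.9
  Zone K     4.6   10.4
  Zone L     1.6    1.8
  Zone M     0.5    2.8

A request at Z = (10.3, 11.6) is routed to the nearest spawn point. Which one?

Squared Euclidean distances:
d²(Z, Zone A) = 0.49 + 129.96 = 130.45
d²(Z, Zone B) = 15.21 + 114.49 = 129.7
d²(Z, Zone C) = 11.56 + 88.36 = 99.92
d²(Z, Zone D) = 98.01 + 57.76 = 155.77
d²(Z, Zone E) = 0.36 + 2.89 = 3.25
d²(Z, Zone F) = 18.49 + 12.96 = 31.45
d²(Z, Zone G) = 4.41 + 13.69 = 18.1
d²(Z, Zone H) = 40.96 + 1.21 = 42.17
d²(Z, Zone J) = 23.04 + 0.49 = 23.53
d²(Z, Zone K) = 32.49 + 1.44 = 33.93
d²(Z, Zone L) = 75.69 + 96.04 = 171.73
d²(Z, Zone M) = 96.04 + 77.44 = 173.48
Zone E is nearest.

Zone E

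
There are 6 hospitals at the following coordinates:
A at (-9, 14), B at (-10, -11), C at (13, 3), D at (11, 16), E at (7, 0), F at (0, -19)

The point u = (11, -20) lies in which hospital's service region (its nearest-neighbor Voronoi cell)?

F

Compare squared distances (the ordering matches that of the actual distances):
|uA|² = (11−(-9))² + (-20−14)² = 400 + 1156 = 1556
|uB|² = (11−(-10))² + (-20−(-11))² = 441 + 81 = 522
|uC|² = (11−13)² + (-20−3)² = 4 + 529 = 533
|uD|² = (11−11)² + (-20−16)² = 0 + 1296 = 1296
|uE|² = (11−7)² + (-20−0)² = 16 + 400 = 416
|uF|² = (11−0)² + (-20−(-19))² = 121 + 1 = 122
F is nearest.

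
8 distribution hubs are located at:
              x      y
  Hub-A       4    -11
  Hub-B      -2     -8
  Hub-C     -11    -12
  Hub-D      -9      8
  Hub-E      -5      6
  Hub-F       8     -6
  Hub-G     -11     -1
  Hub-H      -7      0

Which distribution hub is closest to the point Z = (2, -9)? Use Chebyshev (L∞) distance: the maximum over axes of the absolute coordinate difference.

Hub-A

d(Z, Hub-A) = max(2, 2) = 2
d(Z, Hub-B) = max(4, 1) = 4
d(Z, Hub-C) = max(13, 3) = 13
d(Z, Hub-D) = max(11, 17) = 17
d(Z, Hub-E) = max(7, 15) = 15
d(Z, Hub-F) = max(6, 3) = 6
d(Z, Hub-G) = max(13, 8) = 13
d(Z, Hub-H) = max(9, 9) = 9
Hub-A is nearest.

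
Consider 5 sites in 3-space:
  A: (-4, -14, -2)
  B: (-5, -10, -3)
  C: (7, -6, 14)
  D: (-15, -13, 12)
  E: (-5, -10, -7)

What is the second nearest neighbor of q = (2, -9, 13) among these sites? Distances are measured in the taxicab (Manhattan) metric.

D

d(q,A) = |2−(-4)| + |-9−(-14)| + |13−(-2)| = 6 + 5 + 15 = 26
d(q,B) = |2−(-5)| + |-9−(-10)| + |13−(-3)| = 7 + 1 + 16 = 24
d(q,C) = |2−7| + |-9−(-6)| + |13−14| = 5 + 3 + 1 = 9
d(q,D) = |2−(-15)| + |-9−(-13)| + |13−12| = 17 + 4 + 1 = 22
d(q,E) = |2−(-5)| + |-9−(-10)| + |13−(-7)| = 7 + 1 + 20 = 28
Sorted ascending: C, D, B, … — the second-nearest is D.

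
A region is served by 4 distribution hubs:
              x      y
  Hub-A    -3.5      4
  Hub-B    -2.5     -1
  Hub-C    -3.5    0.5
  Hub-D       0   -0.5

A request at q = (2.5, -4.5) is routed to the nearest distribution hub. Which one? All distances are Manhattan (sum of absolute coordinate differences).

Hub-D

d(q, Hub-A) = |2.5−(-3.5)| + |-4.5−4| = 6 + 8.5 = 14.5
d(q, Hub-B) = |2.5−(-2.5)| + |-4.5−(-1)| = 5 + 3.5 = 8.5
d(q, Hub-C) = |2.5−(-3.5)| + |-4.5−0.5| = 6 + 5 = 11
d(q, Hub-D) = |2.5−0| + |-4.5−(-0.5)| = 2.5 + 4 = 6.5
The smallest is to Hub-D, so q lies in the Voronoi region of Hub-D.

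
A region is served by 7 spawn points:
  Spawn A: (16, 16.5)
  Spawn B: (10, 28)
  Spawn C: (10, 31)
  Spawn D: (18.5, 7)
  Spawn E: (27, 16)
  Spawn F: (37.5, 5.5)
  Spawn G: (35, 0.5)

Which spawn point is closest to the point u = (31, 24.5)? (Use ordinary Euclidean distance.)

Spawn E

Since √ is increasing, it suffices to compare squared distances:
d²(u, Spawn A) = (31−16)² + (24.5−16.5)² = 225 + 64 = 289
d²(u, Spawn B) = (31−10)² + (24.5−28)² = 441 + 12.25 = 453.25
d²(u, Spawn C) = (31−10)² + (24.5−31)² = 441 + 42.25 = 483.25
d²(u, Spawn D) = (31−18.5)² + (24.5−7)² = 156.25 + 306.25 = 462.5
d²(u, Spawn E) = (31−27)² + (24.5−16)² = 16 + 72.25 = 88.25
d²(u, Spawn F) = (31−37.5)² + (24.5−5.5)² = 42.25 + 361 = 403.25
d²(u, Spawn G) = (31−35)² + (24.5−0.5)² = 16 + 576 = 592
Spawn E is nearest.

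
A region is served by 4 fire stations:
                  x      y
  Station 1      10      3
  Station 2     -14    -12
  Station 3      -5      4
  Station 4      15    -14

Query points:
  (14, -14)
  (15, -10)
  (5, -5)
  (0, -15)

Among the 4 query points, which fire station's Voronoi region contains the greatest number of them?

Station 4

(14, -14) — d² to each: Station 1:305, Station 2:788, Station 3:685, Station 4:1 → nearest is Station 4
(15, -10) — d² to each: Station 1:194, Station 2:845, Station 3:596, Station 4:16 → nearest is Station 4
(5, -5) — d² to each: Station 1:89, Station 2:410, Station 3:181, Station 4:181 → nearest is Station 1
(0, -15) — d² to each: Station 1:424, Station 2:205, Station 3:386, Station 4:226 → nearest is Station 2
Tally — Station 1:1, Station 2:1, Station 4:2. Station 4 captures the most (2).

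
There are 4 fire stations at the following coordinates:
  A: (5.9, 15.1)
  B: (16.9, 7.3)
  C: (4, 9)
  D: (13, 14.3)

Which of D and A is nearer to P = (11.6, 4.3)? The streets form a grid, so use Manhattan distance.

d(P,D) = |11.6−13| + |4.3−14.3| = 1.4 + 10 = 11.4
d(P,A) = |11.6−5.9| + |4.3−15.1| = 5.7 + 10.8 = 16.5
11.4 < 16.5, so D is closer.

D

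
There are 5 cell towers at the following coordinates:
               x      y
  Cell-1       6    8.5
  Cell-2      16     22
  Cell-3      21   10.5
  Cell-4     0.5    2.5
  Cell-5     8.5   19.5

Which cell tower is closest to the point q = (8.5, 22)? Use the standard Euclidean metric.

Compare squared distances (the ordering matches that of the actual distances):
d²(q, Cell-1) = (8.5−6)² + (22−8.5)² = 6.25 + 182.25 = 188.5
d²(q, Cell-2) = (8.5−16)² + (22−22)² = 56.25 + 0 = 56.25
d²(q, Cell-3) = (8.5−21)² + (22−10.5)² = 156.25 + 132.25 = 288.5
d²(q, Cell-4) = (8.5−0.5)² + (22−2.5)² = 64 + 380.25 = 444.25
d²(q, Cell-5) = (8.5−8.5)² + (22−19.5)² = 0 + 6.25 = 6.25
The smallest is to Cell-5, so q lies in the Voronoi region of Cell-5.

Cell-5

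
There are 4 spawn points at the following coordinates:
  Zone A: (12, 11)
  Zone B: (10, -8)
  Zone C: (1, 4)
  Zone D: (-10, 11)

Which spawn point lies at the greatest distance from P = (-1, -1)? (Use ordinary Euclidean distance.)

Zone A

Squared Euclidean distances:
d²(P, Zone A) = (-1−12)² + (-1−11)² = 169 + 144 = 313
d²(P, Zone B) = (-1−10)² + (-1−(-8))² = 121 + 49 = 170
d²(P, Zone C) = (-1−1)² + (-1−4)² = 4 + 25 = 29
d²(P, Zone D) = (-1−(-10))² + (-1−11)² = 81 + 144 = 225
The largest is to Zone A.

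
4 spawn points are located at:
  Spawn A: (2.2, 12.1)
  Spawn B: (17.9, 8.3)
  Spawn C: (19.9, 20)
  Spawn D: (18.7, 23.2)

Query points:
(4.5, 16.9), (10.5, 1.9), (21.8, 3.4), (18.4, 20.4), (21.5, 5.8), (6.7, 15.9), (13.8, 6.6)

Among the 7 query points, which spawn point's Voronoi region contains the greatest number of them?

Spawn B

(4.5, 16.9) — d² to each: Spawn A:28.33, Spawn B:253.52, Spawn C:246.77, Spawn D:241.33 → nearest is Spawn A
(10.5, 1.9) — d² to each: Spawn A:172.93, Spawn B:95.72, Spawn C:415.97, Spawn D:520.93 → nearest is Spawn B
(21.8, 3.4) — d² to each: Spawn A:459.85, Spawn B:39.22, Spawn C:279.17, Spawn D:401.65 → nearest is Spawn B
(18.4, 20.4) — d² to each: Spawn A:331.33, Spawn B:146.66, Spawn C:2.41, Spawn D:7.93 → nearest is Spawn C
(21.5, 5.8) — d² to each: Spawn A:412.18, Spawn B:19.21, Spawn C:204.2, Spawn D:310.6 → nearest is Spawn B
(6.7, 15.9) — d² to each: Spawn A:34.69, Spawn B:183.2, Spawn C:191.05, Spawn D:197.29 → nearest is Spawn A
(13.8, 6.6) — d² to each: Spawn A:164.81, Spawn B:19.7, Spawn C:216.77, Spawn D:299.57 → nearest is Spawn B
Tally — Spawn A:2, Spawn B:4, Spawn C:1. Spawn B captures the most (4).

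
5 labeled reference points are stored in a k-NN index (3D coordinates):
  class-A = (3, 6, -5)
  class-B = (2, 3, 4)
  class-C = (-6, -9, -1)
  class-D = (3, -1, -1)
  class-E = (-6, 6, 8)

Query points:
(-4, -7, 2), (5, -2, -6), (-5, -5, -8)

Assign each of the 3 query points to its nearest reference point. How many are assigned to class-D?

(-4, -7, 2) — d² to each: class-A:267, class-B:140, class-C:17, class-D:94, class-E:209 → nearest is class-C
(5, -2, -6) — d² to each: class-A:69, class-B:134, class-C:195, class-D:30, class-E:381 → nearest is class-D
(-5, -5, -8) — d² to each: class-A:194, class-B:257, class-C:66, class-D:129, class-E:378 → nearest is class-C
1 of the 3 points has class-D as nearest.

1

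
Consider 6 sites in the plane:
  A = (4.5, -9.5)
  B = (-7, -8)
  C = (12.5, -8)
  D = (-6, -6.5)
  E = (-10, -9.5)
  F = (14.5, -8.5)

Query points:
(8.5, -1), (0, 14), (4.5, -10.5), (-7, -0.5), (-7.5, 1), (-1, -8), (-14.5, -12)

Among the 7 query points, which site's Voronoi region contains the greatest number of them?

(8.5, -1) — d² to each: A:88.25, B:289.25, C:65, D:240.5, E:414.5, F:92.25 → nearest is C
(0, 14) — d² to each: A:572.5, B:533, C:640.25, D:456.25, E:652.25, F:716.5 → nearest is D
(4.5, -10.5) — d² to each: A:1, B:138.5, C:70.25, D:126.25, E:211.25, F:104 → nearest is A
(-7, -0.5) — d² to each: A:213.25, B:56.25, C:436.5, D:37, E:90, F:526.25 → nearest is D
(-7.5, 1) — d² to each: A:254.25, B:81.25, C:481, D:58.5, E:116.5, F:574.25 → nearest is D
(-1, -8) — d² to each: A:32.5, B:36, C:182.25, D:27.25, E:83.25, F:240.5 → nearest is D
(-14.5, -12) — d² to each: A:367.25, B:72.25, C:745, D:102.5, E:26.5, F:853.25 → nearest is E
Tally — A:1, C:1, D:4, E:1. D captures the most (4).

D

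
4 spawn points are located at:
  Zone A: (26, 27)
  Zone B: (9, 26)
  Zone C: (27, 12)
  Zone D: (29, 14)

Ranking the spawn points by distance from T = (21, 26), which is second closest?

Squared Euclidean distances:
d²(T, Zone A) = (21−26)² + (26−27)² = 25 + 1 = 26
d²(T, Zone B) = (21−9)² + (26−26)² = 144 + 0 = 144
d²(T, Zone C) = (21−27)² + (26−12)² = 36 + 196 = 232
d²(T, Zone D) = (21−29)² + (26−14)² = 64 + 144 = 208
Sorted ascending: Zone A, Zone B, Zone D, … — the second-nearest is Zone B.

Zone B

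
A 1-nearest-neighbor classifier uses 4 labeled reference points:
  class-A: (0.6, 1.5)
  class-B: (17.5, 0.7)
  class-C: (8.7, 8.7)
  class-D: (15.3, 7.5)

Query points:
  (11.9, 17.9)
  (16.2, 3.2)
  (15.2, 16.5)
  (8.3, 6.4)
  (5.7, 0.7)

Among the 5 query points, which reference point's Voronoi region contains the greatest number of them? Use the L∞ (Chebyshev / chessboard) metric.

class-C

(11.9, 17.9) — d to each: class-A:16.4, class-B:17.2, class-C:9.2, class-D:10.4 → nearest is class-C
(16.2, 3.2) — d to each: class-A:15.6, class-B:2.5, class-C:7.5, class-D:4.3 → nearest is class-B
(15.2, 16.5) — d to each: class-A:15, class-B:15.8, class-C:7.8, class-D:9 → nearest is class-C
(8.3, 6.4) — d to each: class-A:7.7, class-B:9.2, class-C:2.3, class-D:7 → nearest is class-C
(5.7, 0.7) — d to each: class-A:5.1, class-B:11.8, class-C:8, class-D:9.6 → nearest is class-A
Tally — class-A:1, class-B:1, class-C:3. class-C captures the most (3).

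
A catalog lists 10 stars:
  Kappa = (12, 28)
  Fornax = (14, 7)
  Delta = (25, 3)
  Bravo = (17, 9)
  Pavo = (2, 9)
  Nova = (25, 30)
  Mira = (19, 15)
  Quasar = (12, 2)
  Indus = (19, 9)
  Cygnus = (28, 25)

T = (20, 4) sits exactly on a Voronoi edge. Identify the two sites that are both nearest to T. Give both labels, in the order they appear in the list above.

Delta and Indus

Squared distances from T to each site:
d²(T, Kappa) = 64 + 576 = 640
d²(T, Fornax) = 36 + 9 = 45
d²(T, Delta) = 25 + 1 = 26
d²(T, Bravo) = 9 + 25 = 34
d²(T, Pavo) = 324 + 25 = 349
d²(T, Nova) = 25 + 676 = 701
d²(T, Mira) = 1 + 121 = 122
d²(T, Quasar) = 64 + 4 = 68
d²(T, Indus) = 1 + 25 = 26
d²(T, Cygnus) = 64 + 441 = 505
T is equidistant from Delta and Indus (both at squared distance 26), and every other site is strictly farther — so T lies on the Delta–Indus Voronoi edge.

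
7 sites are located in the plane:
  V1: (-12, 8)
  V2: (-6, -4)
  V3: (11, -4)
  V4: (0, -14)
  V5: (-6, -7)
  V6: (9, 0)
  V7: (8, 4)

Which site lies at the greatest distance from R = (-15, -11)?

Compare squared distances (the ordering matches that of the actual distances):
|RV1|² = (-15−(-12))² + (-11−8)² = 9 + 361 = 370
|RV2|² = (-15−(-6))² + (-11−(-4))² = 81 + 49 = 130
|RV3|² = (-15−11)² + (-11−(-4))² = 676 + 49 = 725
|RV4|² = (-15−0)² + (-11−(-14))² = 225 + 9 = 234
|RV5|² = (-15−(-6))² + (-11−(-7))² = 81 + 16 = 97
|RV6|² = (-15−9)² + (-11−0)² = 576 + 121 = 697
|RV7|² = (-15−8)² + (-11−4)² = 529 + 225 = 754
The largest is to V7.

V7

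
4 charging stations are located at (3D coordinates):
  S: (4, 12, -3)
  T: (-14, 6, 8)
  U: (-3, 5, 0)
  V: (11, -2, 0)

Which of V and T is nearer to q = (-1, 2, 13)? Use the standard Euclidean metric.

T

Compare squared distances:
|qV|² = (-1−11)² + (2−(-2))² + (13−0)² = 144 + 16 + 169 = 329
|qT|² = (-1−(-14))² + (2−6)² + (13−8)² = 169 + 16 + 25 = 210
329 > 210, so T is closer.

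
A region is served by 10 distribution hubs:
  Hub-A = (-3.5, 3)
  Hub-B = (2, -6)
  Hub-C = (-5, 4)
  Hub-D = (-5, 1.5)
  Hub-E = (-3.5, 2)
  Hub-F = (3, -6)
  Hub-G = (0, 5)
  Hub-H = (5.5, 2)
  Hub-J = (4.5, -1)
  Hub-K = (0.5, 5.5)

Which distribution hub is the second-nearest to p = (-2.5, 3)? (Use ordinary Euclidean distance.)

Compare squared distances (the ordering matches that of the actual distances):
d²(p, Hub-A) = 1 + 0 = 1
d²(p, Hub-B) = 20.25 + 81 = 101.25
d²(p, Hub-C) = 6.25 + 1 = 7.25
d²(p, Hub-D) = 6.25 + 2.25 = 8.5
d²(p, Hub-E) = 1 + 1 = 2
d²(p, Hub-F) = 30.25 + 81 = 111.25
d²(p, Hub-G) = 6.25 + 4 = 10.25
d²(p, Hub-H) = 64 + 1 = 65
d²(p, Hub-J) = 49 + 16 = 65
d²(p, Hub-K) = 9 + 6.25 = 15.25
Sorted ascending: Hub-A, Hub-E, Hub-C, … — the second-nearest is Hub-E.

Hub-E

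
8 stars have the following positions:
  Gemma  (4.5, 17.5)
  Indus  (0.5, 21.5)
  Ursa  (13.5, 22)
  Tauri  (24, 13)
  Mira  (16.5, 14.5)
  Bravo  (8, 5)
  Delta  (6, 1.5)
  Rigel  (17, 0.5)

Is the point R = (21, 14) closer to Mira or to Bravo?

Compare squared distances:
d²(R, Mira) = (21−16.5)² + (14−14.5)² = 20.25 + 0.25 = 20.5
d²(R, Bravo) = (21−8)² + (14−5)² = 169 + 81 = 250
20.5 < 250, so Mira is closer.

Mira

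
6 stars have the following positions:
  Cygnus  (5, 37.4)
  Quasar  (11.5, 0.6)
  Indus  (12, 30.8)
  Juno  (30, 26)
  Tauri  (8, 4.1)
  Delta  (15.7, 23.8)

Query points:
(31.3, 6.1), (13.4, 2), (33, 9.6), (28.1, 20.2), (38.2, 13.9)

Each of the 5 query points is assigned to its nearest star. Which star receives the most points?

Juno

(31.3, 6.1) — d² to each: Cygnus:1671.38, Quasar:422.29, Indus:982.58, Juno:397.7, Tauri:546.89, Delta:556.65 → nearest is Juno
(13.4, 2) — d² to each: Cygnus:1323.72, Quasar:5.57, Indus:831.4, Juno:851.56, Tauri:33.57, Delta:480.53 → nearest is Quasar
(33, 9.6) — d² to each: Cygnus:1556.84, Quasar:543.25, Indus:890.44, Juno:277.96, Tauri:655.25, Delta:500.93 → nearest is Juno
(28.1, 20.2) — d² to each: Cygnus:829.45, Quasar:659.72, Indus:371.57, Juno:37.25, Tauri:663.22, Delta:166.72 → nearest is Juno
(38.2, 13.9) — d² to each: Cygnus:1654.49, Quasar:889.78, Indus:972.05, Juno:213.65, Tauri:1008.08, Delta:604.26 → nearest is Juno
Tally — Quasar:1, Juno:4. Juno captures the most (4).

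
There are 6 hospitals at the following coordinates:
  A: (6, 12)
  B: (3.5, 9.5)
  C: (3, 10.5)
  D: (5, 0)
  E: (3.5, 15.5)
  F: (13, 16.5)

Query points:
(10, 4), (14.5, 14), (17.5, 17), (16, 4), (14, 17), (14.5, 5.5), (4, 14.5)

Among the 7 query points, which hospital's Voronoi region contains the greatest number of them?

(10, 4) — d² to each: A:80, B:72.5, C:91.25, D:41, E:174.5, F:165.25 → nearest is D
(14.5, 14) — d² to each: A:76.25, B:141.25, C:144.5, D:286.25, E:123.25, F:8.5 → nearest is F
(17.5, 17) — d² to each: A:157.25, B:252.25, C:252.5, D:445.25, E:198.25, F:20.5 → nearest is F
(16, 4) — d² to each: A:164, B:186.5, C:211.25, D:137, E:288.5, F:165.25 → nearest is D
(14, 17) — d² to each: A:89, B:166.5, C:163.25, D:370, E:112.5, F:1.25 → nearest is F
(14.5, 5.5) — d² to each: A:114.5, B:137, C:157.25, D:120.5, E:221, F:123.25 → nearest is A
(4, 14.5) — d² to each: A:10.25, B:25.25, C:17, D:211.25, E:1.25, F:85 → nearest is E
Tally — A:1, D:2, E:1, F:3. F captures the most (3).

F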